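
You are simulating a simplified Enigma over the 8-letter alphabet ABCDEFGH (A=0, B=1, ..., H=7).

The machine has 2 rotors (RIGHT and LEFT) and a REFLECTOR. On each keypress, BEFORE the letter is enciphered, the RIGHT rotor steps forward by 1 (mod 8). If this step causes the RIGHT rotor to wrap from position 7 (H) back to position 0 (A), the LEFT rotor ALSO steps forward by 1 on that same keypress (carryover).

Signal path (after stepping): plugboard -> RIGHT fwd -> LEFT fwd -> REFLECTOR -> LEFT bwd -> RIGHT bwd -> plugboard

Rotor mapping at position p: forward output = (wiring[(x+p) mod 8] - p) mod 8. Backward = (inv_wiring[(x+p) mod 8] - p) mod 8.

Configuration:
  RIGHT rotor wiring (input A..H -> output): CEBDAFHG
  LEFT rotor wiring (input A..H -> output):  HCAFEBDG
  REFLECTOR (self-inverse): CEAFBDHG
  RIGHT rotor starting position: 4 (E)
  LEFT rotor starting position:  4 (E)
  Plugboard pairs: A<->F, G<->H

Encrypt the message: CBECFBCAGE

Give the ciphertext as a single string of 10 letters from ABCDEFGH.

Char 1 ('C'): step: R->5, L=4; C->plug->C->R->B->L->F->refl->D->L'->E->R'->F->plug->A
Char 2 ('B'): step: R->6, L=4; B->plug->B->R->A->L->A->refl->C->L'->D->R'->E->plug->E
Char 3 ('E'): step: R->7, L=4; E->plug->E->R->E->L->D->refl->F->L'->B->R'->F->plug->A
Char 4 ('C'): step: R->0, L->5 (L advanced); C->plug->C->R->B->L->G->refl->H->L'->H->R'->G->plug->H
Char 5 ('F'): step: R->1, L=5; F->plug->A->R->D->L->C->refl->A->L'->G->R'->F->plug->A
Char 6 ('B'): step: R->2, L=5; B->plug->B->R->B->L->G->refl->H->L'->H->R'->A->plug->F
Char 7 ('C'): step: R->3, L=5; C->plug->C->R->C->L->B->refl->E->L'->A->R'->A->plug->F
Char 8 ('A'): step: R->4, L=5; A->plug->F->R->A->L->E->refl->B->L'->C->R'->D->plug->D
Char 9 ('G'): step: R->5, L=5; G->plug->H->R->D->L->C->refl->A->L'->G->R'->G->plug->H
Char 10 ('E'): step: R->6, L=5; E->plug->E->R->D->L->C->refl->A->L'->G->R'->D->plug->D

Answer: AEAHAFFDHD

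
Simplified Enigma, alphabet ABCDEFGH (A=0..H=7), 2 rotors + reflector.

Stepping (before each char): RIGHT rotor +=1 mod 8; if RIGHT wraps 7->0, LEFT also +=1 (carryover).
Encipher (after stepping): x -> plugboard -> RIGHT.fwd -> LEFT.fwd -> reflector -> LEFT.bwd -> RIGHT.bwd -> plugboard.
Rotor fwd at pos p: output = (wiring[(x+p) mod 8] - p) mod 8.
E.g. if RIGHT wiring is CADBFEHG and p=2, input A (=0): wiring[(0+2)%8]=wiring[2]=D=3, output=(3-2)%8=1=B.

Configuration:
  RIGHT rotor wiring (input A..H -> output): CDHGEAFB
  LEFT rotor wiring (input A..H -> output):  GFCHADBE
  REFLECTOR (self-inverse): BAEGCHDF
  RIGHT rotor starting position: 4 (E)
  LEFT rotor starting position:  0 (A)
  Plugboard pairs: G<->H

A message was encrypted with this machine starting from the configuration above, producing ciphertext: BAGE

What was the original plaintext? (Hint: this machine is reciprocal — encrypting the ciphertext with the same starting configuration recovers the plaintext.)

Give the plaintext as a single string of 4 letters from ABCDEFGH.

Answer: DGCF

Derivation:
Char 1 ('B'): step: R->5, L=0; B->plug->B->R->A->L->G->refl->D->L'->F->R'->D->plug->D
Char 2 ('A'): step: R->6, L=0; A->plug->A->R->H->L->E->refl->C->L'->C->R'->H->plug->G
Char 3 ('G'): step: R->7, L=0; G->plug->H->R->G->L->B->refl->A->L'->E->R'->C->plug->C
Char 4 ('E'): step: R->0, L->1 (L advanced); E->plug->E->R->E->L->C->refl->E->L'->A->R'->F->plug->F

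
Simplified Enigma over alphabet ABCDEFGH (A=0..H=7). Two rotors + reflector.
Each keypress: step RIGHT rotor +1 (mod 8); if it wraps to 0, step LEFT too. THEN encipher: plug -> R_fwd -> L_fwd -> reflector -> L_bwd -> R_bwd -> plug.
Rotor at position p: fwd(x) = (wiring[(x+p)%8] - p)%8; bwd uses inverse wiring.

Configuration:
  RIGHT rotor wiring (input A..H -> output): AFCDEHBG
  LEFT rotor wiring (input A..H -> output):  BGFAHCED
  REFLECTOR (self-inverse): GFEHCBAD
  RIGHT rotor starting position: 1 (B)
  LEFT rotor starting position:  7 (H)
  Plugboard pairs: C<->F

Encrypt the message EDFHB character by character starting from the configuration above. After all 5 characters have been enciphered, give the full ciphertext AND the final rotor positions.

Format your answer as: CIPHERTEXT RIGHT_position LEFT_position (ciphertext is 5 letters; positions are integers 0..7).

Answer: CGBBH 6 7

Derivation:
Char 1 ('E'): step: R->2, L=7; E->plug->E->R->H->L->F->refl->B->L'->E->R'->F->plug->C
Char 2 ('D'): step: R->3, L=7; D->plug->D->R->G->L->D->refl->H->L'->C->R'->G->plug->G
Char 3 ('F'): step: R->4, L=7; F->plug->C->R->F->L->A->refl->G->L'->D->R'->B->plug->B
Char 4 ('H'): step: R->5, L=7; H->plug->H->R->H->L->F->refl->B->L'->E->R'->B->plug->B
Char 5 ('B'): step: R->6, L=7; B->plug->B->R->A->L->E->refl->C->L'->B->R'->H->plug->H
Final: ciphertext=CGBBH, RIGHT=6, LEFT=7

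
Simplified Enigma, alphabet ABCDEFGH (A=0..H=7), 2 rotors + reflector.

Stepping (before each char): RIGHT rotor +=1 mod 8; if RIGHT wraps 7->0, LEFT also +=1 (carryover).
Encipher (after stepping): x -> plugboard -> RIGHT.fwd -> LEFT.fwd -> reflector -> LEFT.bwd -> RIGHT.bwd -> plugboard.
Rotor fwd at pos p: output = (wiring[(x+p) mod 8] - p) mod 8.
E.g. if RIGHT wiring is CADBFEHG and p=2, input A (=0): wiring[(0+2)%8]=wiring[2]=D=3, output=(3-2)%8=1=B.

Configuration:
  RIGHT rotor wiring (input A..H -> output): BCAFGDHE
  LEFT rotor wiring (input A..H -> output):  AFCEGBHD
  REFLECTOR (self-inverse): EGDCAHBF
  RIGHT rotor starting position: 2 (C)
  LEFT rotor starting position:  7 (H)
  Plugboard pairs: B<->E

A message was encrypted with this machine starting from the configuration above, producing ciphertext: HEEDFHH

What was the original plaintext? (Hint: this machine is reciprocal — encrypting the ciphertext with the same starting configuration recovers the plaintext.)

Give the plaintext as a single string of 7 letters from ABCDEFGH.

Answer: DDHHHDG

Derivation:
Char 1 ('H'): step: R->3, L=7; H->plug->H->R->F->L->H->refl->F->L'->E->R'->D->plug->D
Char 2 ('E'): step: R->4, L=7; E->plug->B->R->H->L->A->refl->E->L'->A->R'->D->plug->D
Char 3 ('E'): step: R->5, L=7; E->plug->B->R->C->L->G->refl->B->L'->B->R'->H->plug->H
Char 4 ('D'): step: R->6, L=7; D->plug->D->R->E->L->F->refl->H->L'->F->R'->H->plug->H
Char 5 ('F'): step: R->7, L=7; F->plug->F->R->H->L->A->refl->E->L'->A->R'->H->plug->H
Char 6 ('H'): step: R->0, L->0 (L advanced); H->plug->H->R->E->L->G->refl->B->L'->F->R'->D->plug->D
Char 7 ('H'): step: R->1, L=0; H->plug->H->R->A->L->A->refl->E->L'->D->R'->G->plug->G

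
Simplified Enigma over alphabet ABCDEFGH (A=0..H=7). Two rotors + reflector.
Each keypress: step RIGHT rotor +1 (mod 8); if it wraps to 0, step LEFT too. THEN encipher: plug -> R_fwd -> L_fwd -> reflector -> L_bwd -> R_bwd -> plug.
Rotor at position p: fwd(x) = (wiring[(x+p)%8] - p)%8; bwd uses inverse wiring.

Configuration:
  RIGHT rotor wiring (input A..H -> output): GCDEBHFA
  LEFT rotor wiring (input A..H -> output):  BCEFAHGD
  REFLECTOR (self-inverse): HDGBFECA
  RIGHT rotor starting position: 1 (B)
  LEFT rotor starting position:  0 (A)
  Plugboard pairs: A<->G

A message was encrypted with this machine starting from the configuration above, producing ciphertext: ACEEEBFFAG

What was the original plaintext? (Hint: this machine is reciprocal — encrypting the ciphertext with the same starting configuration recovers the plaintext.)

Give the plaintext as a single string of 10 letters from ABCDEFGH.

Char 1 ('A'): step: R->2, L=0; A->plug->G->R->E->L->A->refl->H->L'->F->R'->D->plug->D
Char 2 ('C'): step: R->3, L=0; C->plug->C->R->E->L->A->refl->H->L'->F->R'->E->plug->E
Char 3 ('E'): step: R->4, L=0; E->plug->E->R->C->L->E->refl->F->L'->D->R'->B->plug->B
Char 4 ('E'): step: R->5, L=0; E->plug->E->R->F->L->H->refl->A->L'->E->R'->H->plug->H
Char 5 ('E'): step: R->6, L=0; E->plug->E->R->F->L->H->refl->A->L'->E->R'->D->plug->D
Char 6 ('B'): step: R->7, L=0; B->plug->B->R->H->L->D->refl->B->L'->A->R'->G->plug->A
Char 7 ('F'): step: R->0, L->1 (L advanced); F->plug->F->R->H->L->A->refl->H->L'->D->R'->C->plug->C
Char 8 ('F'): step: R->1, L=1; F->plug->F->R->E->L->G->refl->C->L'->G->R'->E->plug->E
Char 9 ('A'): step: R->2, L=1; A->plug->G->R->E->L->G->refl->C->L'->G->R'->F->plug->F
Char 10 ('G'): step: R->3, L=1; G->plug->A->R->B->L->D->refl->B->L'->A->R'->H->plug->H

Answer: DEBHDACEFH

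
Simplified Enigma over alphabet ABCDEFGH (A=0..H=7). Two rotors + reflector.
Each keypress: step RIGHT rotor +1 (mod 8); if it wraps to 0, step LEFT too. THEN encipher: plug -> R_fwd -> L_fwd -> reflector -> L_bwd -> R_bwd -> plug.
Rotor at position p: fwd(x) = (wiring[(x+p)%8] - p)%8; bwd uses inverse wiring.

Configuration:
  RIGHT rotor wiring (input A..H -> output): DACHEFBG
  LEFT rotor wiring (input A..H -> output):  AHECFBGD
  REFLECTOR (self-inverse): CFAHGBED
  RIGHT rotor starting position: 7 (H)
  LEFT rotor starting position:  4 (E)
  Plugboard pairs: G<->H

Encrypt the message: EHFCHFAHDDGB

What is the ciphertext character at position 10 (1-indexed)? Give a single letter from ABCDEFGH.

Char 1 ('E'): step: R->0, L->5 (L advanced); E->plug->E->R->E->L->C->refl->A->L'->H->R'->D->plug->D
Char 2 ('H'): step: R->1, L=5; H->plug->G->R->F->L->H->refl->D->L'->D->R'->D->plug->D
Char 3 ('F'): step: R->2, L=5; F->plug->F->R->E->L->C->refl->A->L'->H->R'->E->plug->E
Char 4 ('C'): step: R->3, L=5; C->plug->C->R->C->L->G->refl->E->L'->A->R'->F->plug->F
Char 5 ('H'): step: R->4, L=5; H->plug->G->R->G->L->F->refl->B->L'->B->R'->B->plug->B
Char 6 ('F'): step: R->5, L=5; F->plug->F->R->F->L->H->refl->D->L'->D->R'->E->plug->E
Char 7 ('A'): step: R->6, L=5; A->plug->A->R->D->L->D->refl->H->L'->F->R'->C->plug->C
Char 8 ('H'): step: R->7, L=5; H->plug->G->R->G->L->F->refl->B->L'->B->R'->C->plug->C
Char 9 ('D'): step: R->0, L->6 (L advanced); D->plug->D->R->H->L->D->refl->H->L'->G->R'->H->plug->G
Char 10 ('D'): step: R->1, L=6; D->plug->D->R->D->L->B->refl->F->L'->B->R'->B->plug->B

B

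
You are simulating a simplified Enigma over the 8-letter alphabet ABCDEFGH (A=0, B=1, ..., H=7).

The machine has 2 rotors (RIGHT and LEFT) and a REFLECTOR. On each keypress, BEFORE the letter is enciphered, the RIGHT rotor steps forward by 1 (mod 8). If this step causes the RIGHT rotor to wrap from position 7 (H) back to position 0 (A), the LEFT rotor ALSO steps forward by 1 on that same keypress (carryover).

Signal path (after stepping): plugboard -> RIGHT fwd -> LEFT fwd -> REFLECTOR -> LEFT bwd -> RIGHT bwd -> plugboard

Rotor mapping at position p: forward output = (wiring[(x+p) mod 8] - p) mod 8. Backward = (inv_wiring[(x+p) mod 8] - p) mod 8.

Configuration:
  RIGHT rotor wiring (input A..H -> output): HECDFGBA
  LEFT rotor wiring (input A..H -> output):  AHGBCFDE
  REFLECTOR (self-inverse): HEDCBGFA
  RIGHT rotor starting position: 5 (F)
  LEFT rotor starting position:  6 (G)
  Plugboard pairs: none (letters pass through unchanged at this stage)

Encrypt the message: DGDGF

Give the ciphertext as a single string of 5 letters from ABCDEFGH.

Char 1 ('D'): step: R->6, L=6; D->plug->D->R->G->L->E->refl->B->L'->D->R'->A->plug->A
Char 2 ('G'): step: R->7, L=6; G->plug->G->R->H->L->H->refl->A->L'->E->R'->E->plug->E
Char 3 ('D'): step: R->0, L->7 (L advanced); D->plug->D->R->D->L->H->refl->A->L'->C->R'->C->plug->C
Char 4 ('G'): step: R->1, L=7; G->plug->G->R->H->L->E->refl->B->L'->B->R'->B->plug->B
Char 5 ('F'): step: R->2, L=7; F->plug->F->R->G->L->G->refl->F->L'->A->R'->A->plug->A

Answer: AECBA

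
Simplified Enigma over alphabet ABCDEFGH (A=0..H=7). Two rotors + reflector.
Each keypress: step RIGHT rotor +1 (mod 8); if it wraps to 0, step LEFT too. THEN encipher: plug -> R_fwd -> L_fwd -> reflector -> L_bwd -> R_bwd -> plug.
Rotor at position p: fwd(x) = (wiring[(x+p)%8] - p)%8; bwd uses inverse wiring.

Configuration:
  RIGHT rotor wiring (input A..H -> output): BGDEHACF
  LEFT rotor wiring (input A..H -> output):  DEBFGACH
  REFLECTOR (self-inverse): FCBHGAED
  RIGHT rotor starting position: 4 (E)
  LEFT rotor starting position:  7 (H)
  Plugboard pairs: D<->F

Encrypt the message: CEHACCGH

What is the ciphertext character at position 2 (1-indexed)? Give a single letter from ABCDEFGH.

Char 1 ('C'): step: R->5, L=7; C->plug->C->R->A->L->A->refl->F->L'->C->R'->H->plug->H
Char 2 ('E'): step: R->6, L=7; E->plug->E->R->F->L->H->refl->D->L'->H->R'->B->plug->B

B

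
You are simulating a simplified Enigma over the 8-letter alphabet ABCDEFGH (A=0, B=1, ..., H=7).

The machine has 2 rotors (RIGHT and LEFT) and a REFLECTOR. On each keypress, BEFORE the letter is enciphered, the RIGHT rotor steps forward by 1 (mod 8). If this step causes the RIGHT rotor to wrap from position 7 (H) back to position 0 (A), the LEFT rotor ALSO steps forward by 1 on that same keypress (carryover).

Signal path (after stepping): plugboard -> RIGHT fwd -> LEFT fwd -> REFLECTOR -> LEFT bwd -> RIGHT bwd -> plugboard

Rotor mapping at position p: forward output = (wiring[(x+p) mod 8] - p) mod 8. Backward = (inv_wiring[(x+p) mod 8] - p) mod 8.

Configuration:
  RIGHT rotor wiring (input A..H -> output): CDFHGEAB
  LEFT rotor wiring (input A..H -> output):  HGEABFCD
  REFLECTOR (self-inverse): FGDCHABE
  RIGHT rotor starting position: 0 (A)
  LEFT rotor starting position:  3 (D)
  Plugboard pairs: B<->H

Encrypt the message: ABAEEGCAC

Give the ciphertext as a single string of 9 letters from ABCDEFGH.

Answer: CFGAGCEBG

Derivation:
Char 1 ('A'): step: R->1, L=3; A->plug->A->R->C->L->C->refl->D->L'->G->R'->C->plug->C
Char 2 ('B'): step: R->2, L=3; B->plug->H->R->B->L->G->refl->B->L'->H->R'->F->plug->F
Char 3 ('A'): step: R->3, L=3; A->plug->A->R->E->L->A->refl->F->L'->A->R'->G->plug->G
Char 4 ('E'): step: R->4, L=3; E->plug->E->R->G->L->D->refl->C->L'->C->R'->A->plug->A
Char 5 ('E'): step: R->5, L=3; E->plug->E->R->G->L->D->refl->C->L'->C->R'->G->plug->G
Char 6 ('G'): step: R->6, L=3; G->plug->G->R->A->L->F->refl->A->L'->E->R'->C->plug->C
Char 7 ('C'): step: R->7, L=3; C->plug->C->R->E->L->A->refl->F->L'->A->R'->E->plug->E
Char 8 ('A'): step: R->0, L->4 (L advanced); A->plug->A->R->C->L->G->refl->B->L'->B->R'->H->plug->B
Char 9 ('C'): step: R->1, L=4; C->plug->C->R->G->L->A->refl->F->L'->A->R'->G->plug->G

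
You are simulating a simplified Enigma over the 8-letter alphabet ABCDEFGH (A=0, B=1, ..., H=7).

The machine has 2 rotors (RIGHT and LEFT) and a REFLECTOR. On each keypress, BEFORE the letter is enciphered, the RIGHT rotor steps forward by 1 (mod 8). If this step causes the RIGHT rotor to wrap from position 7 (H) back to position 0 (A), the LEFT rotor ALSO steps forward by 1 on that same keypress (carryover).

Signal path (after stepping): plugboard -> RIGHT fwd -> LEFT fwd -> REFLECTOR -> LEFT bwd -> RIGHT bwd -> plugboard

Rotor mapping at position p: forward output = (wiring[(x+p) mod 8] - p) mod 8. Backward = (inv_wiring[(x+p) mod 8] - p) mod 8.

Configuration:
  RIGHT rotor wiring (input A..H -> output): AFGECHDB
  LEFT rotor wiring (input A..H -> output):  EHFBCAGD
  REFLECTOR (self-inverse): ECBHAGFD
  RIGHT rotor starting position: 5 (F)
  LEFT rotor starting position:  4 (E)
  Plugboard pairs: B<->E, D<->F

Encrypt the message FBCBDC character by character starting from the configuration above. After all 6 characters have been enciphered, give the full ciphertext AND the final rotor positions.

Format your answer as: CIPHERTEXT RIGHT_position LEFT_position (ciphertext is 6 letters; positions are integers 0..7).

Answer: BDEEEA 3 5

Derivation:
Char 1 ('F'): step: R->6, L=4; F->plug->D->R->H->L->F->refl->G->L'->A->R'->E->plug->B
Char 2 ('B'): step: R->7, L=4; B->plug->E->R->F->L->D->refl->H->L'->D->R'->F->plug->D
Char 3 ('C'): step: R->0, L->5 (L advanced); C->plug->C->R->G->L->E->refl->A->L'->F->R'->B->plug->E
Char 4 ('B'): step: R->1, L=5; B->plug->E->R->G->L->E->refl->A->L'->F->R'->B->plug->E
Char 5 ('D'): step: R->2, L=5; D->plug->F->R->H->L->F->refl->G->L'->C->R'->B->plug->E
Char 6 ('C'): step: R->3, L=5; C->plug->C->R->E->L->C->refl->B->L'->B->R'->A->plug->A
Final: ciphertext=BDEEEA, RIGHT=3, LEFT=5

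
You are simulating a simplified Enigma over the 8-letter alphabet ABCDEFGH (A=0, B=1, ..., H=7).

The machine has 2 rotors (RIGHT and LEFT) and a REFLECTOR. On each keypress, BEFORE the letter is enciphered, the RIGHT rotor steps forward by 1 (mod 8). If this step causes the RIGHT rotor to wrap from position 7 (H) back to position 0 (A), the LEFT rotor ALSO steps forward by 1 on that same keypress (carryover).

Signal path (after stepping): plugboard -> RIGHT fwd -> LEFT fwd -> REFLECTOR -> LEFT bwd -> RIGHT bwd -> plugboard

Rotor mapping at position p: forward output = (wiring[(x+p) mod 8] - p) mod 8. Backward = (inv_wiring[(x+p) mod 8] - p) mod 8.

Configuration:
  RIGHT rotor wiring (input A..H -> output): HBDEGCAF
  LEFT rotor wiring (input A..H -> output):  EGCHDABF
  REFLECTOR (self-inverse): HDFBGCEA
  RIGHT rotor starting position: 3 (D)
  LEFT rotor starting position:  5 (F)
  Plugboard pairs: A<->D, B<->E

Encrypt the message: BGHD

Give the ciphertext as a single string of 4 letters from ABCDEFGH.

Answer: DHGB

Derivation:
Char 1 ('B'): step: R->4, L=5; B->plug->E->R->D->L->H->refl->A->L'->C->R'->A->plug->D
Char 2 ('G'): step: R->5, L=5; G->plug->G->R->H->L->G->refl->E->L'->B->R'->H->plug->H
Char 3 ('H'): step: R->6, L=5; H->plug->H->R->E->L->B->refl->D->L'->A->R'->G->plug->G
Char 4 ('D'): step: R->7, L=5; D->plug->A->R->G->L->C->refl->F->L'->F->R'->E->plug->B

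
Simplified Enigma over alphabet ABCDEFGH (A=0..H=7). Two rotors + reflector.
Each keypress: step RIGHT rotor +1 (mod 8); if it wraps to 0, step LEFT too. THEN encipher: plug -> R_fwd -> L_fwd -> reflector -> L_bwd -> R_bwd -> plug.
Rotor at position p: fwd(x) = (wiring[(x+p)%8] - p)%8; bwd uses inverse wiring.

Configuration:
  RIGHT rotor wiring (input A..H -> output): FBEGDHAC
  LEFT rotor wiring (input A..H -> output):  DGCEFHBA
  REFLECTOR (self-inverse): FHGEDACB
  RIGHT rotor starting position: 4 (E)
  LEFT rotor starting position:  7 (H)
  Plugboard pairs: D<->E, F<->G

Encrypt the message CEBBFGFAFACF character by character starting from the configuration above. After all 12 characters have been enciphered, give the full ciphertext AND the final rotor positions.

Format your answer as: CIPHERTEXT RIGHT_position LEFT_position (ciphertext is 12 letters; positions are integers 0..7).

Answer: GHGHEFECAHHA 0 1

Derivation:
Char 1 ('C'): step: R->5, L=7; C->plug->C->R->F->L->G->refl->C->L'->H->R'->F->plug->G
Char 2 ('E'): step: R->6, L=7; E->plug->D->R->D->L->D->refl->E->L'->B->R'->H->plug->H
Char 3 ('B'): step: R->7, L=7; B->plug->B->R->G->L->A->refl->F->L'->E->R'->F->plug->G
Char 4 ('B'): step: R->0, L->0 (L advanced); B->plug->B->R->B->L->G->refl->C->L'->C->R'->H->plug->H
Char 5 ('F'): step: R->1, L=0; F->plug->G->R->B->L->G->refl->C->L'->C->R'->D->plug->E
Char 6 ('G'): step: R->2, L=0; G->plug->F->R->A->L->D->refl->E->L'->D->R'->G->plug->F
Char 7 ('F'): step: R->3, L=0; F->plug->G->R->G->L->B->refl->H->L'->F->R'->D->plug->E
Char 8 ('A'): step: R->4, L=0; A->plug->A->R->H->L->A->refl->F->L'->E->R'->C->plug->C
Char 9 ('F'): step: R->5, L=0; F->plug->G->R->B->L->G->refl->C->L'->C->R'->A->plug->A
Char 10 ('A'): step: R->6, L=0; A->plug->A->R->C->L->C->refl->G->L'->B->R'->H->plug->H
Char 11 ('C'): step: R->7, L=0; C->plug->C->R->C->L->C->refl->G->L'->B->R'->H->plug->H
Char 12 ('F'): step: R->0, L->1 (L advanced); F->plug->G->R->A->L->F->refl->A->L'->F->R'->A->plug->A
Final: ciphertext=GHGHEFECAHHA, RIGHT=0, LEFT=1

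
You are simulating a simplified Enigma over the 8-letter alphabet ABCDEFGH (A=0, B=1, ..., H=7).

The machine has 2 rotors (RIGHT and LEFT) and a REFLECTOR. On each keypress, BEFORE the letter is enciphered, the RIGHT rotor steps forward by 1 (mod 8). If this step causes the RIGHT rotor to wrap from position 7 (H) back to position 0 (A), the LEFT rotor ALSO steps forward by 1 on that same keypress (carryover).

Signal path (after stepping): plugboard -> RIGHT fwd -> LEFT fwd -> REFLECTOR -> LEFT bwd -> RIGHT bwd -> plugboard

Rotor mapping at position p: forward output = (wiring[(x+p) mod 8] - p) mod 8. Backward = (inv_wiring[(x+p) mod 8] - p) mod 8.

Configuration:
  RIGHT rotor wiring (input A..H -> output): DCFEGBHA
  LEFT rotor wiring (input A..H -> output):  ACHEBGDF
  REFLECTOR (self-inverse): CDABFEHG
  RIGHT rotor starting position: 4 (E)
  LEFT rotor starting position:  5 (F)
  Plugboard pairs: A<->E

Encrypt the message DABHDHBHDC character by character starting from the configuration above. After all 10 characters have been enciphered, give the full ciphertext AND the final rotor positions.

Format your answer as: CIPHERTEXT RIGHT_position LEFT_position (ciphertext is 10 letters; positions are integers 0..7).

Char 1 ('D'): step: R->5, L=5; D->plug->D->R->G->L->H->refl->G->L'->B->R'->H->plug->H
Char 2 ('A'): step: R->6, L=5; A->plug->E->R->H->L->E->refl->F->L'->E->R'->D->plug->D
Char 3 ('B'): step: R->7, L=5; B->plug->B->R->E->L->F->refl->E->L'->H->R'->F->plug->F
Char 4 ('H'): step: R->0, L->6 (L advanced); H->plug->H->R->A->L->F->refl->E->L'->D->R'->A->plug->E
Char 5 ('D'): step: R->1, L=6; D->plug->D->R->F->L->G->refl->H->L'->B->R'->A->plug->E
Char 6 ('H'): step: R->2, L=6; H->plug->H->R->A->L->F->refl->E->L'->D->R'->A->plug->E
Char 7 ('B'): step: R->3, L=6; B->plug->B->R->D->L->E->refl->F->L'->A->R'->F->plug->F
Char 8 ('H'): step: R->4, L=6; H->plug->H->R->A->L->F->refl->E->L'->D->R'->C->plug->C
Char 9 ('D'): step: R->5, L=6; D->plug->D->R->G->L->D->refl->B->L'->E->R'->A->plug->E
Char 10 ('C'): step: R->6, L=6; C->plug->C->R->F->L->G->refl->H->L'->B->R'->A->plug->E
Final: ciphertext=HDFEEEFCEE, RIGHT=6, LEFT=6

Answer: HDFEEEFCEE 6 6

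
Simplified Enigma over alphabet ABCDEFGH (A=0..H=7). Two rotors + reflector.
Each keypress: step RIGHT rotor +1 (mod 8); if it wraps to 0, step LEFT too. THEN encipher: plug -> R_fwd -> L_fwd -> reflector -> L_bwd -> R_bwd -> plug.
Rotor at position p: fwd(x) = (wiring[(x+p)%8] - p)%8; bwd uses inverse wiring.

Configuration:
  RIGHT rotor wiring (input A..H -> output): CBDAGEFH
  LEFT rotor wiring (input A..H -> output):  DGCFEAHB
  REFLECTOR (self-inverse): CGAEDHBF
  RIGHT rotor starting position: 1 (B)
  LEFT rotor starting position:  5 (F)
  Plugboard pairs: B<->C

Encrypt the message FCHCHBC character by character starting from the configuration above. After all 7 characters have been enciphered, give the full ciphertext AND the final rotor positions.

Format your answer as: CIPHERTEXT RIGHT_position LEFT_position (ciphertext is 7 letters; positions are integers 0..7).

Answer: HEDBCAF 0 6

Derivation:
Char 1 ('F'): step: R->2, L=5; F->plug->F->R->F->L->F->refl->H->L'->H->R'->H->plug->H
Char 2 ('C'): step: R->3, L=5; C->plug->B->R->D->L->G->refl->B->L'->E->R'->E->plug->E
Char 3 ('H'): step: R->4, L=5; H->plug->H->R->E->L->B->refl->G->L'->D->R'->D->plug->D
Char 4 ('C'): step: R->5, L=5; C->plug->B->R->A->L->D->refl->E->L'->C->R'->C->plug->B
Char 5 ('H'): step: R->6, L=5; H->plug->H->R->G->L->A->refl->C->L'->B->R'->B->plug->C
Char 6 ('B'): step: R->7, L=5; B->plug->C->R->C->L->E->refl->D->L'->A->R'->A->plug->A
Char 7 ('C'): step: R->0, L->6 (L advanced); C->plug->B->R->B->L->D->refl->E->L'->E->R'->F->plug->F
Final: ciphertext=HEDBCAF, RIGHT=0, LEFT=6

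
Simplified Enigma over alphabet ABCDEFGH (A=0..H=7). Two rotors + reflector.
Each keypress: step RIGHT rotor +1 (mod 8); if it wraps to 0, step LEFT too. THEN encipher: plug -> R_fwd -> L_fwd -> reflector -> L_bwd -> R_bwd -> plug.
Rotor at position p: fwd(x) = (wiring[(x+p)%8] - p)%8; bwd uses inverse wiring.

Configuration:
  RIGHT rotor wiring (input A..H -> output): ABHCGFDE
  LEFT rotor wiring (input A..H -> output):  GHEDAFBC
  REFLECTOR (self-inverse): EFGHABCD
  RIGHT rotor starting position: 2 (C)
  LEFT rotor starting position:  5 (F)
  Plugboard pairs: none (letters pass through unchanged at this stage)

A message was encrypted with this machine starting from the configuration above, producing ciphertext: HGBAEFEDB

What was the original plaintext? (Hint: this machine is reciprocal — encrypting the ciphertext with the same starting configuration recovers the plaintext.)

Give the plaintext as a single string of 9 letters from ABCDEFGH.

Char 1 ('H'): step: R->3, L=5; H->plug->H->R->E->L->C->refl->G->L'->G->R'->G->plug->G
Char 2 ('G'): step: R->4, L=5; G->plug->G->R->D->L->B->refl->F->L'->C->R'->A->plug->A
Char 3 ('B'): step: R->5, L=5; B->plug->B->R->G->L->G->refl->C->L'->E->R'->E->plug->E
Char 4 ('A'): step: R->6, L=5; A->plug->A->R->F->L->H->refl->D->L'->H->R'->H->plug->H
Char 5 ('E'): step: R->7, L=5; E->plug->E->R->D->L->B->refl->F->L'->C->R'->C->plug->C
Char 6 ('F'): step: R->0, L->6 (L advanced); F->plug->F->R->F->L->F->refl->B->L'->D->R'->G->plug->G
Char 7 ('E'): step: R->1, L=6; E->plug->E->R->E->L->G->refl->C->L'->G->R'->B->plug->B
Char 8 ('D'): step: R->2, L=6; D->plug->D->R->D->L->B->refl->F->L'->F->R'->A->plug->A
Char 9 ('B'): step: R->3, L=6; B->plug->B->R->D->L->B->refl->F->L'->F->R'->F->plug->F

Answer: GAEHCGBAF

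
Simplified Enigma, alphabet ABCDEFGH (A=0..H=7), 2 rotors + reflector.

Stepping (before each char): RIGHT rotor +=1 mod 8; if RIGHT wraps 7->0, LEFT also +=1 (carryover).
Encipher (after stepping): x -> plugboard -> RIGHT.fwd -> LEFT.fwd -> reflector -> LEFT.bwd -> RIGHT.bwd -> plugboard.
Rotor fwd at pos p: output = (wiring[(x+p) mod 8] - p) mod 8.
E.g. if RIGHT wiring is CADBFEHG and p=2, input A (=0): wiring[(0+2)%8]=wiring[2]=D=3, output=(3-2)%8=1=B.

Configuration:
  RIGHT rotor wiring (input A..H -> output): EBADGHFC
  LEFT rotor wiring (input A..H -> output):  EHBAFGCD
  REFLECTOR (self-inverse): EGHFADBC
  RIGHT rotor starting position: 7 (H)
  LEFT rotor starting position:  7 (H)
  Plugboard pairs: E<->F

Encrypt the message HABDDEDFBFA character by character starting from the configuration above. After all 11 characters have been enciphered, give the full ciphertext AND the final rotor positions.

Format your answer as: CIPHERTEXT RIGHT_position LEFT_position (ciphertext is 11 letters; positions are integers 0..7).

Answer: GHAHCBGEDCG 2 1

Derivation:
Char 1 ('H'): step: R->0, L->0 (L advanced); H->plug->H->R->C->L->B->refl->G->L'->F->R'->G->plug->G
Char 2 ('A'): step: R->1, L=0; A->plug->A->R->A->L->E->refl->A->L'->D->R'->H->plug->H
Char 3 ('B'): step: R->2, L=0; B->plug->B->R->B->L->H->refl->C->L'->G->R'->A->plug->A
Char 4 ('D'): step: R->3, L=0; D->plug->D->R->C->L->B->refl->G->L'->F->R'->H->plug->H
Char 5 ('D'): step: R->4, L=0; D->plug->D->R->G->L->C->refl->H->L'->B->R'->C->plug->C
Char 6 ('E'): step: R->5, L=0; E->plug->F->R->D->L->A->refl->E->L'->A->R'->B->plug->B
Char 7 ('D'): step: R->6, L=0; D->plug->D->R->D->L->A->refl->E->L'->A->R'->G->plug->G
Char 8 ('F'): step: R->7, L=0; F->plug->E->R->E->L->F->refl->D->L'->H->R'->F->plug->E
Char 9 ('B'): step: R->0, L->1 (L advanced); B->plug->B->R->B->L->A->refl->E->L'->D->R'->D->plug->D
Char 10 ('F'): step: R->1, L=1; F->plug->E->R->G->L->C->refl->H->L'->C->R'->C->plug->C
Char 11 ('A'): step: R->2, L=1; A->plug->A->R->G->L->C->refl->H->L'->C->R'->G->plug->G
Final: ciphertext=GHAHCBGEDCG, RIGHT=2, LEFT=1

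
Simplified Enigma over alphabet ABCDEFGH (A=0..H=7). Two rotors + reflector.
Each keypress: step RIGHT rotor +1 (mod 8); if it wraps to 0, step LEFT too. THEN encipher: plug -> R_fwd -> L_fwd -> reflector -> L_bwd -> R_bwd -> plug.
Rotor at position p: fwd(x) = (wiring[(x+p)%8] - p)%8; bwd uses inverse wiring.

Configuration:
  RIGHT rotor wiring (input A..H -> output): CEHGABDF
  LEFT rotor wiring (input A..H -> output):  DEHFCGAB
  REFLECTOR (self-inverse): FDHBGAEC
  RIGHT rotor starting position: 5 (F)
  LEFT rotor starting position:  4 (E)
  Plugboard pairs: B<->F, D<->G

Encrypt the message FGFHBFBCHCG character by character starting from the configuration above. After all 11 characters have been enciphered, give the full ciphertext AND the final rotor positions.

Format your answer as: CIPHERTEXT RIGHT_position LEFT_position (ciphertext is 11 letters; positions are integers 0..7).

Char 1 ('F'): step: R->6, L=4; F->plug->B->R->H->L->B->refl->D->L'->G->R'->D->plug->G
Char 2 ('G'): step: R->7, L=4; G->plug->D->R->A->L->G->refl->E->L'->C->R'->G->plug->D
Char 3 ('F'): step: R->0, L->5 (L advanced); F->plug->B->R->E->L->H->refl->C->L'->F->R'->H->plug->H
Char 4 ('H'): step: R->1, L=5; H->plug->H->R->B->L->D->refl->B->L'->A->R'->E->plug->E
Char 5 ('B'): step: R->2, L=5; B->plug->F->R->D->L->G->refl->E->L'->C->R'->H->plug->H
Char 6 ('F'): step: R->3, L=5; F->plug->B->R->F->L->C->refl->H->L'->E->R'->H->plug->H
Char 7 ('B'): step: R->4, L=5; B->plug->F->R->A->L->B->refl->D->L'->B->R'->D->plug->G
Char 8 ('C'): step: R->5, L=5; C->plug->C->R->A->L->B->refl->D->L'->B->R'->G->plug->D
Char 9 ('H'): step: R->6, L=5; H->plug->H->R->D->L->G->refl->E->L'->C->R'->G->plug->D
Char 10 ('C'): step: R->7, L=5; C->plug->C->R->F->L->C->refl->H->L'->E->R'->H->plug->H
Char 11 ('G'): step: R->0, L->6 (L advanced); G->plug->D->R->G->L->E->refl->G->L'->D->R'->G->plug->D
Final: ciphertext=GDHEHHGDDHD, RIGHT=0, LEFT=6

Answer: GDHEHHGDDHD 0 6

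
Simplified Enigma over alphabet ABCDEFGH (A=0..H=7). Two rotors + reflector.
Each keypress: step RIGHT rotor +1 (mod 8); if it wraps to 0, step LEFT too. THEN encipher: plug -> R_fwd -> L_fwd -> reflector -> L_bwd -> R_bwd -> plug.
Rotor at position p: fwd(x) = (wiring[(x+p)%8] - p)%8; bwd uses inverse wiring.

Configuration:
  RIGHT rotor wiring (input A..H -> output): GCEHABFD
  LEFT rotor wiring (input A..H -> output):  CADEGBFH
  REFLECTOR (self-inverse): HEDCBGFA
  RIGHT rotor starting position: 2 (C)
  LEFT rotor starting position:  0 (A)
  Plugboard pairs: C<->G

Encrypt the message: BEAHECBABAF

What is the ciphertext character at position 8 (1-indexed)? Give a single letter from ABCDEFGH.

Char 1 ('B'): step: R->3, L=0; B->plug->B->R->F->L->B->refl->E->L'->D->R'->F->plug->F
Char 2 ('E'): step: R->4, L=0; E->plug->E->R->C->L->D->refl->C->L'->A->R'->G->plug->C
Char 3 ('A'): step: R->5, L=0; A->plug->A->R->E->L->G->refl->F->L'->G->R'->C->plug->G
Char 4 ('H'): step: R->6, L=0; H->plug->H->R->D->L->E->refl->B->L'->F->R'->B->plug->B
Char 5 ('E'): step: R->7, L=0; E->plug->E->R->A->L->C->refl->D->L'->C->R'->G->plug->C
Char 6 ('C'): step: R->0, L->1 (L advanced); C->plug->G->R->F->L->E->refl->B->L'->H->R'->D->plug->D
Char 7 ('B'): step: R->1, L=1; B->plug->B->R->D->L->F->refl->G->L'->G->R'->C->plug->G
Char 8 ('A'): step: R->2, L=1; A->plug->A->R->C->L->D->refl->C->L'->B->R'->F->plug->F

F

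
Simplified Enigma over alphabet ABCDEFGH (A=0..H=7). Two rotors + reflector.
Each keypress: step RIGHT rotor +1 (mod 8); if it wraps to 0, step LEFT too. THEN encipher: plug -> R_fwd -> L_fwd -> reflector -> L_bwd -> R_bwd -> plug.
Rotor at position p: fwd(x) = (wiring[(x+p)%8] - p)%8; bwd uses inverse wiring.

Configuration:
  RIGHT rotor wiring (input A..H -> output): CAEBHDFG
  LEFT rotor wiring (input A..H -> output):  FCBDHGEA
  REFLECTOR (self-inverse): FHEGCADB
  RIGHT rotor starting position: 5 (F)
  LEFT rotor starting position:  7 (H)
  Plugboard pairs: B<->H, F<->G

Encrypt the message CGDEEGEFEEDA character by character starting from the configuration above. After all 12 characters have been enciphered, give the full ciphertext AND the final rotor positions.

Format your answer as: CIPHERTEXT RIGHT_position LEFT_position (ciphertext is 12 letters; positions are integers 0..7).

Answer: GBBGCCCBFFCE 1 1

Derivation:
Char 1 ('C'): step: R->6, L=7; C->plug->C->R->E->L->E->refl->C->L'->D->R'->F->plug->G
Char 2 ('G'): step: R->7, L=7; G->plug->F->R->A->L->B->refl->H->L'->G->R'->H->plug->B
Char 3 ('D'): step: R->0, L->0 (L advanced); D->plug->D->R->B->L->C->refl->E->L'->G->R'->H->plug->B
Char 4 ('E'): step: R->1, L=0; E->plug->E->R->C->L->B->refl->H->L'->E->R'->F->plug->G
Char 5 ('E'): step: R->2, L=0; E->plug->E->R->D->L->D->refl->G->L'->F->R'->C->plug->C
Char 6 ('G'): step: R->3, L=0; G->plug->F->R->H->L->A->refl->F->L'->A->R'->C->plug->C
Char 7 ('E'): step: R->4, L=0; E->plug->E->R->G->L->E->refl->C->L'->B->R'->C->plug->C
Char 8 ('F'): step: R->5, L=0; F->plug->G->R->E->L->H->refl->B->L'->C->R'->H->plug->B
Char 9 ('E'): step: R->6, L=0; E->plug->E->R->G->L->E->refl->C->L'->B->R'->G->plug->F
Char 10 ('E'): step: R->7, L=0; E->plug->E->R->C->L->B->refl->H->L'->E->R'->G->plug->F
Char 11 ('D'): step: R->0, L->1 (L advanced); D->plug->D->R->B->L->A->refl->F->L'->E->R'->C->plug->C
Char 12 ('A'): step: R->1, L=1; A->plug->A->R->H->L->E->refl->C->L'->C->R'->E->plug->E
Final: ciphertext=GBBGCCCBFFCE, RIGHT=1, LEFT=1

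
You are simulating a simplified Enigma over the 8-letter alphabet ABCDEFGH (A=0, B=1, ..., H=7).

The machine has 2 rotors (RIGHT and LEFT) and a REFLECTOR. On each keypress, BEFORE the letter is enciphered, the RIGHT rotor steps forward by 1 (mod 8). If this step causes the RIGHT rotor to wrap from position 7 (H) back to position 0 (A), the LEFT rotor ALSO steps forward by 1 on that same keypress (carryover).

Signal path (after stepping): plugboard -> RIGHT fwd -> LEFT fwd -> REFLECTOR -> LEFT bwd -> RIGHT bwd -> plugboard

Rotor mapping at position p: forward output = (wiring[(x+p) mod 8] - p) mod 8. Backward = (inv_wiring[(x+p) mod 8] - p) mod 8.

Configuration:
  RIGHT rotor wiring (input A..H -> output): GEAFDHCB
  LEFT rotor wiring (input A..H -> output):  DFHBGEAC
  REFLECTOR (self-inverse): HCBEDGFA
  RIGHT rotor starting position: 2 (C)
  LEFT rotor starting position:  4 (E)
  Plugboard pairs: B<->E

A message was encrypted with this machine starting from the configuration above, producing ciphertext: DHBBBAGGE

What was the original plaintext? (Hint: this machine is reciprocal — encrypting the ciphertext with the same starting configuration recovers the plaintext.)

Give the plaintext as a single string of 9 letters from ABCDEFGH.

Char 1 ('D'): step: R->3, L=4; D->plug->D->R->H->L->F->refl->G->L'->D->R'->F->plug->F
Char 2 ('H'): step: R->4, L=4; H->plug->H->R->B->L->A->refl->H->L'->E->R'->G->plug->G
Char 3 ('B'): step: R->5, L=4; B->plug->E->R->H->L->F->refl->G->L'->D->R'->F->plug->F
Char 4 ('B'): step: R->6, L=4; B->plug->E->R->C->L->E->refl->D->L'->G->R'->D->plug->D
Char 5 ('B'): step: R->7, L=4; B->plug->E->R->G->L->D->refl->E->L'->C->R'->A->plug->A
Char 6 ('A'): step: R->0, L->5 (L advanced); A->plug->A->R->G->L->E->refl->D->L'->B->R'->H->plug->H
Char 7 ('G'): step: R->1, L=5; G->plug->G->R->A->L->H->refl->A->L'->E->R'->C->plug->C
Char 8 ('G'): step: R->2, L=5; G->plug->G->R->E->L->A->refl->H->L'->A->R'->E->plug->B
Char 9 ('E'): step: R->3, L=5; E->plug->B->R->A->L->H->refl->A->L'->E->R'->C->plug->C

Answer: FGFDAHCBC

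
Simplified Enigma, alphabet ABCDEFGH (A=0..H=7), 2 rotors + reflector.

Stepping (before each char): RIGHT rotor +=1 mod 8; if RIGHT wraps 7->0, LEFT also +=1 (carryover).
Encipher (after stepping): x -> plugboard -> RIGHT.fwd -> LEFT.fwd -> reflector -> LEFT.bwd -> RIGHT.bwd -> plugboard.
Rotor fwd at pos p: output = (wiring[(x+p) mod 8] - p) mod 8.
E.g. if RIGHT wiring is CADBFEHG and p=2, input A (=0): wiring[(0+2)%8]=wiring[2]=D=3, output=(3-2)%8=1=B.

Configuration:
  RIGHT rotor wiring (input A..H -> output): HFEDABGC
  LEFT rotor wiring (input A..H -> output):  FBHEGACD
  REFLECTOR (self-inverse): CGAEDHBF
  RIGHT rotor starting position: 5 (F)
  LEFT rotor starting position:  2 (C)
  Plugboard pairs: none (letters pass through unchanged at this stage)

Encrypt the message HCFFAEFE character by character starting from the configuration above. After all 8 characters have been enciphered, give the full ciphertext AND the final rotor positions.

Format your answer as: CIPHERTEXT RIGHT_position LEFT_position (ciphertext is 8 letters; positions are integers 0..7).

Char 1 ('H'): step: R->6, L=2; H->plug->H->R->D->L->G->refl->B->L'->F->R'->F->plug->F
Char 2 ('C'): step: R->7, L=2; C->plug->C->R->G->L->D->refl->E->L'->C->R'->G->plug->G
Char 3 ('F'): step: R->0, L->3 (L advanced); F->plug->F->R->B->L->D->refl->E->L'->H->R'->A->plug->A
Char 4 ('F'): step: R->1, L=3; F->plug->F->R->F->L->C->refl->A->L'->E->R'->A->plug->A
Char 5 ('A'): step: R->2, L=3; A->plug->A->R->C->L->F->refl->H->L'->D->R'->H->plug->H
Char 6 ('E'): step: R->3, L=3; E->plug->E->R->H->L->E->refl->D->L'->B->R'->H->plug->H
Char 7 ('F'): step: R->4, L=3; F->plug->F->R->B->L->D->refl->E->L'->H->R'->H->plug->H
Char 8 ('E'): step: R->5, L=3; E->plug->E->R->A->L->B->refl->G->L'->G->R'->G->plug->G
Final: ciphertext=FGAAHHHG, RIGHT=5, LEFT=3

Answer: FGAAHHHG 5 3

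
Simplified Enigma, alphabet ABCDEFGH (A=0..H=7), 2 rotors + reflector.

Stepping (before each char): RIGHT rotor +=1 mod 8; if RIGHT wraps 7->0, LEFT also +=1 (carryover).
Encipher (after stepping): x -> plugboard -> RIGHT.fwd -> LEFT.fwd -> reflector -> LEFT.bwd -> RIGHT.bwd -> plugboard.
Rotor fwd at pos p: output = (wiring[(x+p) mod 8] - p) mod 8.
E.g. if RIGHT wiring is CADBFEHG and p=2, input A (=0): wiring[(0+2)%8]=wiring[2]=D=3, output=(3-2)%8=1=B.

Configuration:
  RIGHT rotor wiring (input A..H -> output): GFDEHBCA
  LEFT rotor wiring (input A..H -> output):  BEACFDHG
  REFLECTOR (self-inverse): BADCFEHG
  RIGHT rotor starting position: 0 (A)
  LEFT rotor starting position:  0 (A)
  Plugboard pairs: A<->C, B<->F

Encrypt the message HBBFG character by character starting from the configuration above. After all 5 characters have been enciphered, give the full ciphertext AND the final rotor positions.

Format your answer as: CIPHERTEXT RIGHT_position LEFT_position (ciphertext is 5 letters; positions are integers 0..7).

Answer: ADECB 5 0

Derivation:
Char 1 ('H'): step: R->1, L=0; H->plug->H->R->F->L->D->refl->C->L'->D->R'->C->plug->A
Char 2 ('B'): step: R->2, L=0; B->plug->F->R->G->L->H->refl->G->L'->H->R'->D->plug->D
Char 3 ('B'): step: R->3, L=0; B->plug->F->R->D->L->C->refl->D->L'->F->R'->E->plug->E
Char 4 ('F'): step: R->4, L=0; F->plug->B->R->F->L->D->refl->C->L'->D->R'->A->plug->C
Char 5 ('G'): step: R->5, L=0; G->plug->G->R->H->L->G->refl->H->L'->G->R'->F->plug->B
Final: ciphertext=ADECB, RIGHT=5, LEFT=0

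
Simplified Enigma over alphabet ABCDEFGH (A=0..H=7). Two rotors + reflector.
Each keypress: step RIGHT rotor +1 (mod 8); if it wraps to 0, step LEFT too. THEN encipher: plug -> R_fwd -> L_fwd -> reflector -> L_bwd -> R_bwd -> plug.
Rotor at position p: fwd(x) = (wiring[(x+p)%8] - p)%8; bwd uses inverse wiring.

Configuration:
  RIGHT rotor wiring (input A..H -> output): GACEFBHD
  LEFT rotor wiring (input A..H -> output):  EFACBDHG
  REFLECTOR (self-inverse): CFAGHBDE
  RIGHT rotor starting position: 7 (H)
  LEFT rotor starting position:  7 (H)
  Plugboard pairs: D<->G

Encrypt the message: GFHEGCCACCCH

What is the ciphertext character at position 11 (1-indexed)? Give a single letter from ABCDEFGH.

Char 1 ('G'): step: R->0, L->0 (L advanced); G->plug->D->R->E->L->B->refl->F->L'->B->R'->F->plug->F
Char 2 ('F'): step: R->1, L=0; F->plug->F->R->G->L->H->refl->E->L'->A->R'->E->plug->E
Char 3 ('H'): step: R->2, L=0; H->plug->H->R->G->L->H->refl->E->L'->A->R'->A->plug->A
Char 4 ('E'): step: R->3, L=0; E->plug->E->R->A->L->E->refl->H->L'->G->R'->C->plug->C
Char 5 ('G'): step: R->4, L=0; G->plug->D->R->H->L->G->refl->D->L'->F->R'->B->plug->B
Char 6 ('C'): step: R->5, L=0; C->plug->C->R->G->L->H->refl->E->L'->A->R'->H->plug->H
Char 7 ('C'): step: R->6, L=0; C->plug->C->R->A->L->E->refl->H->L'->G->R'->F->plug->F
Char 8 ('A'): step: R->7, L=0; A->plug->A->R->E->L->B->refl->F->L'->B->R'->C->plug->C
Char 9 ('C'): step: R->0, L->1 (L advanced); C->plug->C->R->C->L->B->refl->F->L'->G->R'->A->plug->A
Char 10 ('C'): step: R->1, L=1; C->plug->C->R->D->L->A->refl->C->L'->E->R'->D->plug->G
Char 11 ('C'): step: R->2, L=1; C->plug->C->R->D->L->A->refl->C->L'->E->R'->G->plug->D

D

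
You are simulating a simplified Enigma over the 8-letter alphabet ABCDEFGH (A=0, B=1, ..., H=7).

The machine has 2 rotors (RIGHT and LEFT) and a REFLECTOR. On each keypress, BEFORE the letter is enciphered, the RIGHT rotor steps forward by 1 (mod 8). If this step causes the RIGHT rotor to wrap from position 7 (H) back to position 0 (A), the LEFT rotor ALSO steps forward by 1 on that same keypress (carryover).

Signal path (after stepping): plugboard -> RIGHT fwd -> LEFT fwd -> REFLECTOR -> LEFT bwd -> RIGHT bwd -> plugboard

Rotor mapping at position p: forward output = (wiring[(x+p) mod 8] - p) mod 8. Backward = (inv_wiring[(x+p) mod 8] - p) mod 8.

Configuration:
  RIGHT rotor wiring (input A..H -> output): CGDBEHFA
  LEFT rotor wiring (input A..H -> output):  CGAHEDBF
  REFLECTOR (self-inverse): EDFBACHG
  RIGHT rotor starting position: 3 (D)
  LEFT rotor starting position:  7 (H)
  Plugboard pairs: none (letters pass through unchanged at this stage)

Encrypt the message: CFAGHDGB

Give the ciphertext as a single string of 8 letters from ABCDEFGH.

Answer: BGEEFHBG

Derivation:
Char 1 ('C'): step: R->4, L=7; C->plug->C->R->B->L->D->refl->B->L'->D->R'->B->plug->B
Char 2 ('F'): step: R->5, L=7; F->plug->F->R->G->L->E->refl->A->L'->E->R'->G->plug->G
Char 3 ('A'): step: R->6, L=7; A->plug->A->R->H->L->C->refl->F->L'->F->R'->E->plug->E
Char 4 ('G'): step: R->7, L=7; G->plug->G->R->A->L->G->refl->H->L'->C->R'->E->plug->E
Char 5 ('H'): step: R->0, L->0 (L advanced); H->plug->H->R->A->L->C->refl->F->L'->H->R'->F->plug->F
Char 6 ('D'): step: R->1, L=0; D->plug->D->R->D->L->H->refl->G->L'->B->R'->H->plug->H
Char 7 ('G'): step: R->2, L=0; G->plug->G->R->A->L->C->refl->F->L'->H->R'->B->plug->B
Char 8 ('B'): step: R->3, L=0; B->plug->B->R->B->L->G->refl->H->L'->D->R'->G->plug->G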